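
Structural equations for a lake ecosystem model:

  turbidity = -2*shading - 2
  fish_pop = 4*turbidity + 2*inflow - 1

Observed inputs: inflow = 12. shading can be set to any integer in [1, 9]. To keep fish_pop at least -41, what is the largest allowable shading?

Substituting into the fish_pop equation gives fish_pop = -8*shading + 15.
Require -8*shading + 15 ≥ -41, so shading ≤ 7.
The largest integer in [1, 9] satisfying this is 7.

shading = 7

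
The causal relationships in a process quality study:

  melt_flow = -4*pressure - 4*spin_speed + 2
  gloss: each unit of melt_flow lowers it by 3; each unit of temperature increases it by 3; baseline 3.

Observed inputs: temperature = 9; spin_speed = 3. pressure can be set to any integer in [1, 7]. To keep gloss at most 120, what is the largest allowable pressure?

pressure = 5

Substituting into the melt_flow equation gives melt_flow = -4*pressure - 10.
So gloss = 12*pressure + 60.
Require 12*pressure + 60 ≤ 120, so pressure ≤ 5.
The largest integer in [1, 7] satisfying this is 5.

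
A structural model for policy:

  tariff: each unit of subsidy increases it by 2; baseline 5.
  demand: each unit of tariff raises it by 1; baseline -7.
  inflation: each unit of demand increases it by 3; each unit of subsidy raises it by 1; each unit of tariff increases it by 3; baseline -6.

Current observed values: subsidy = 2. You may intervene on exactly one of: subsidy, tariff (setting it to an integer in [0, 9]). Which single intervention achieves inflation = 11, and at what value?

Intervening on subsidy: inflation = 13*subsidy + 3. Reaching 11 requires subsidy = 8/13, not an integer.
Intervening on tariff: with other inputs at their observed values, inflation = 6*tariff - 25. Solving for 11 gives tariff = 6, within [0, 9].

set tariff = 6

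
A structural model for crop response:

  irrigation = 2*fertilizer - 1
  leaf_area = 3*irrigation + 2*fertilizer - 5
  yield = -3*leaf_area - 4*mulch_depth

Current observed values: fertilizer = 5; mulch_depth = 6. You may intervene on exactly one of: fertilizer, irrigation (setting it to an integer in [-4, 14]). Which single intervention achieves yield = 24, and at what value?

set fertilizer = -1

Intervening on fertilizer: with other inputs at their observed values, yield = -24*fertilizer. Solving for 24 gives fertilizer = -1, within [-4, 14].
Intervening on irrigation: yield = -9*irrigation - 39. Reaching 24 requires irrigation = -7, outside [-4, 14].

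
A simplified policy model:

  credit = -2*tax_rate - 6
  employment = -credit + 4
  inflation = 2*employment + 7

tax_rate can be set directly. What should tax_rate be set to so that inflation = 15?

tax_rate = -3

Substituting into the employment equation gives employment = 2*tax_rate + 10.
This gives inflation = 4*tax_rate + 27.
Solve 4*tax_rate + 27 = 15: tax_rate = (15 - 27) / 4 = -3.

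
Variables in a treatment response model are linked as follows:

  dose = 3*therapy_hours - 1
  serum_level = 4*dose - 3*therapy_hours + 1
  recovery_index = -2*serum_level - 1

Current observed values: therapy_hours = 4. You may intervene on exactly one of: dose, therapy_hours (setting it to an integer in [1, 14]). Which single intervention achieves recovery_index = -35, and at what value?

Intervening on dose: with other inputs at their observed values, recovery_index = -8*dose + 21. Solving for -35 gives dose = 7, within [1, 14].
Intervening on therapy_hours: recovery_index = -18*therapy_hours + 5. Reaching -35 requires therapy_hours = 20/9, not an integer.

set dose = 7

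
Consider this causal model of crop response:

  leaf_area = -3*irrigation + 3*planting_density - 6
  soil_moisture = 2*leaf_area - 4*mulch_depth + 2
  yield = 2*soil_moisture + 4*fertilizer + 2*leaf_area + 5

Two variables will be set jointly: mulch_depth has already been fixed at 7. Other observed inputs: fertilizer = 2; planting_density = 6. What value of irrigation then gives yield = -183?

With mulch_depth held at 7:
Substituting into the leaf_area equation gives leaf_area = -3*irrigation + 12.
This gives soil_moisture = -6*irrigation - 2.
This gives yield = -18*irrigation + 33.
Solve -18*irrigation + 33 = -183: irrigation = (-183 - 33) / -18 = 12.

irrigation = 12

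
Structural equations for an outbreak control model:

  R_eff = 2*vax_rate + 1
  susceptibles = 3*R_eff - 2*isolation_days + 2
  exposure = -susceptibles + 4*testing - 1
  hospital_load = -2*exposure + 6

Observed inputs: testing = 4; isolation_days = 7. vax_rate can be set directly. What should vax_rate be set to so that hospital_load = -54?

Substituting into the susceptibles equation gives susceptibles = 6*vax_rate - 9.
Substituting into the exposure equation gives exposure = -6*vax_rate + 24.
hospital_load becomes 12*vax_rate - 42.
Solve 12*vax_rate - 42 = -54: vax_rate = (-54 + 42) / 12 = -1.

vax_rate = -1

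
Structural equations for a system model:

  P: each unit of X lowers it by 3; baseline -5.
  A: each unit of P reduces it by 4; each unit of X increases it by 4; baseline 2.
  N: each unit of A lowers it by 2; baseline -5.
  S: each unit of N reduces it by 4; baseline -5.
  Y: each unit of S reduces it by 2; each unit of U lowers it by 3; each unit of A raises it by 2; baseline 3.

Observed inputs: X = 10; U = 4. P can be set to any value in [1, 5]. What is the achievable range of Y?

Intervening on P fixes its value directly, overriding its dependence on X.
Substituting into the A equation gives A = -4*P + 42.
So N = 8*P - 89.
This gives S = -32*P + 351.
Substituting into the Y equation gives Y = 56*P - 627.
Linear in P, so extremes are at the endpoints: P = 1 gives Y = -571; P = 5 gives Y = -347.

-571 to -347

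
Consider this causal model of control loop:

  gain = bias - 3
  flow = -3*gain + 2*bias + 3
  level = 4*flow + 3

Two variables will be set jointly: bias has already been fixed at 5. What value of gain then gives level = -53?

gain = 9

With bias held at 5:
Intervening on gain fixes its value directly, overriding its dependence on bias.
Substituting into the flow equation gives flow = -3*gain + 13.
Substituting into the level equation gives level = -12*gain + 55.
Solve -12*gain + 55 = -53: gain = (-53 - 55) / -12 = 9.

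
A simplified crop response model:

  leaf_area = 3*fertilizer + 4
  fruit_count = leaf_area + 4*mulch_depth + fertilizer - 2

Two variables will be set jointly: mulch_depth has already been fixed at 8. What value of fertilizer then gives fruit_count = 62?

With mulch_depth held at 8:
Substituting into the fruit_count equation gives fruit_count = 4*fertilizer + 34.
Solve 4*fertilizer + 34 = 62: fertilizer = (62 - 34) / 4 = 7.

fertilizer = 7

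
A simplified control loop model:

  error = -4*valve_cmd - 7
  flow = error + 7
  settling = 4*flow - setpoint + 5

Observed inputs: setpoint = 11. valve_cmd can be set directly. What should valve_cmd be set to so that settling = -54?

Substituting into the flow equation gives flow = -4*valve_cmd.
settling becomes -16*valve_cmd - 6.
Solve -16*valve_cmd - 6 = -54: valve_cmd = (-54 + 6) / -16 = 3.

valve_cmd = 3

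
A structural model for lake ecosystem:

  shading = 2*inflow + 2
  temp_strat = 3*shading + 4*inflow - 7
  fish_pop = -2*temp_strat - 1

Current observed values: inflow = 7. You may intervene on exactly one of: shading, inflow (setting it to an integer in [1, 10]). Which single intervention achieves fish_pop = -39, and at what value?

Intervening on shading: fish_pop = -6*shading - 43. Reaching -39 requires shading = -2/3, not an integer.
Intervening on inflow: with other inputs at their observed values, fish_pop = -20*inflow + 1. Solving for -39 gives inflow = 2, within [1, 10].

set inflow = 2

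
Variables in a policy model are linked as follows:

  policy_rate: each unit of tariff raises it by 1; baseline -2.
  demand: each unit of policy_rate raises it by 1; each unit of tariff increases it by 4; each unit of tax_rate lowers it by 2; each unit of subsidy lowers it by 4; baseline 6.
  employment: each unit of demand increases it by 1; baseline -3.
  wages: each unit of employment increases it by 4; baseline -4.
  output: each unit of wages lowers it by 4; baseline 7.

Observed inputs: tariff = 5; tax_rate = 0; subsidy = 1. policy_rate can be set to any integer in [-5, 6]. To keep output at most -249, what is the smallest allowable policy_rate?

Intervening on policy_rate fixes its value directly, overriding its dependence on tariff.
Substituting into the demand equation gives demand = policy_rate + 22.
So employment = policy_rate + 19.
Substituting into the wages equation gives wages = 4*policy_rate + 72.
Substituting into the output equation gives output = -16*policy_rate - 281.
Require -16*policy_rate - 281 ≤ -249, so policy_rate ≥ -2.
The smallest integer in [-5, 6] satisfying this is -2.

policy_rate = -2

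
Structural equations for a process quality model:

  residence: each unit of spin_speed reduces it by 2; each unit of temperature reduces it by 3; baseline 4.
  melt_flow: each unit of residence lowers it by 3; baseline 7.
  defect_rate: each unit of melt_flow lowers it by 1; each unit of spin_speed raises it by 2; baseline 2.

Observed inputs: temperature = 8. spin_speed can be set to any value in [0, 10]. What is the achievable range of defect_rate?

-105 to -65

Substituting into the residence equation gives residence = -2*spin_speed - 20.
This gives melt_flow = 6*spin_speed + 67.
Substituting into the defect_rate equation gives defect_rate = -4*spin_speed - 65.
Linear in spin_speed, so extremes are at the endpoints: spin_speed = 0 gives defect_rate = -65; spin_speed = 10 gives defect_rate = -105.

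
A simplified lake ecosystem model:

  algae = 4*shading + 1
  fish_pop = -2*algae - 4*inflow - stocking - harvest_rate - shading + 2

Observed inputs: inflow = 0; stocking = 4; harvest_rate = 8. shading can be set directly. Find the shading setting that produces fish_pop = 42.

Substituting into the fish_pop equation gives fish_pop = -9*shading - 12.
Solve -9*shading - 12 = 42: shading = (42 + 12) / -9 = -6.

shading = -6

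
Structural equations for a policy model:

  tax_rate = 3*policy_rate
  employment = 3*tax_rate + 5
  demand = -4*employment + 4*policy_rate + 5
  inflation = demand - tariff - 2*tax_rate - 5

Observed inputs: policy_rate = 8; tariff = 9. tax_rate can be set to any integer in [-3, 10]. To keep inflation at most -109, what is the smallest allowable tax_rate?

tax_rate = 8

Intervening on tax_rate fixes its value directly, overriding its dependence on policy_rate.
Substituting into the demand equation gives demand = -12*tax_rate + 17.
Substituting into the inflation equation gives inflation = -14*tax_rate + 3.
Require -14*tax_rate + 3 ≤ -109, so tax_rate ≥ 8.
The smallest integer in [-3, 10] satisfying this is 8.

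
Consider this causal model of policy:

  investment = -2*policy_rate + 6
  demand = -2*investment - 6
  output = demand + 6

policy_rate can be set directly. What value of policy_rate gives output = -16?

policy_rate = -1

Substituting into the demand equation gives demand = 4*policy_rate - 18.
So output = 4*policy_rate - 12.
Solve 4*policy_rate - 12 = -16: policy_rate = (-16 + 12) / 4 = -1.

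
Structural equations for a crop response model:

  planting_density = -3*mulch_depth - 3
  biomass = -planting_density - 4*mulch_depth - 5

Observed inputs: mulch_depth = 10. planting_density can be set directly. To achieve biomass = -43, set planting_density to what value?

Intervening on planting_density fixes its value directly, overriding its dependence on mulch_depth.
Substituting into the biomass equation gives biomass = -planting_density - 45.
Solve -planting_density - 45 = -43: planting_density = (-43 + 45) / -1 = -2.

planting_density = -2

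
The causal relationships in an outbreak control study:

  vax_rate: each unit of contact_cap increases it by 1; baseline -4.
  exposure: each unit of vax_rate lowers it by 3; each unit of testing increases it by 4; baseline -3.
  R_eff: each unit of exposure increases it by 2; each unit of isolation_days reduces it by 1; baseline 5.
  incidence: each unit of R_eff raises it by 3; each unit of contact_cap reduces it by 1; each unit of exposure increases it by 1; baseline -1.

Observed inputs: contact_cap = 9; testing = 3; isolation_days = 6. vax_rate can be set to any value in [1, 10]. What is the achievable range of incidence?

Intervening on vax_rate fixes its value directly, overriding its dependence on contact_cap.
Substituting into the exposure equation gives exposure = -3*vax_rate + 9.
This gives R_eff = -6*vax_rate + 17.
incidence becomes -21*vax_rate + 50.
Linear in vax_rate, so extremes are at the endpoints: vax_rate = 1 gives incidence = 29; vax_rate = 10 gives incidence = -160.

-160 to 29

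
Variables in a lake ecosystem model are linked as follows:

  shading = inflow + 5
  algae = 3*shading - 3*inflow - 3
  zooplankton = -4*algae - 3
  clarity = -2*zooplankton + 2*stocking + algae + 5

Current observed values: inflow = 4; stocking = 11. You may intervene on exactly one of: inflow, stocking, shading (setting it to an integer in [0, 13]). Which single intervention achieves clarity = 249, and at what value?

set shading = 13

Intervening on inflow: the paths from inflow to clarity cancel (net effect zero), leaving clarity = 141; 249 is unreachable this way.
Intervening on stocking: clarity = 2*stocking + 119. Reaching 249 requires stocking = 65, outside [0, 13].
Intervening on shading: with other inputs at their observed values, clarity = 27*shading - 102. Solving for 249 gives shading = 13, within [0, 13].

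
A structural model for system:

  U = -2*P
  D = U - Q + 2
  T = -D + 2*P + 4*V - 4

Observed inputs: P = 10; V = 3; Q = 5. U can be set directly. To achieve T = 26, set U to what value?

Intervening on U fixes its value directly, overriding its dependence on P.
Substituting into the D equation gives D = U - 3.
Substituting into the T equation gives T = -U + 31.
Solve -U + 31 = 26: U = (26 - 31) / -1 = 5.

U = 5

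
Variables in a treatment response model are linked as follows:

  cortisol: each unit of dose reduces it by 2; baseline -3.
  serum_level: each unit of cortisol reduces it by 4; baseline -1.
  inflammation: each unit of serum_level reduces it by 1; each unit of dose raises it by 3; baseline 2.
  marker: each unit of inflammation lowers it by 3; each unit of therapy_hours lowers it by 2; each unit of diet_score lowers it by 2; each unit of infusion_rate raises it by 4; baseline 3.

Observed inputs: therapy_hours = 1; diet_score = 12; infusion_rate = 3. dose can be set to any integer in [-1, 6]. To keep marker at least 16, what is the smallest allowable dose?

dose = 0

Substituting into the serum_level equation gives serum_level = 8*dose + 11.
Substituting into the inflammation equation gives inflammation = -5*dose - 9.
This gives marker = 15*dose + 16.
Require 15*dose + 16 ≥ 16, so dose ≥ 0.
The smallest integer in [-1, 6] satisfying this is 0.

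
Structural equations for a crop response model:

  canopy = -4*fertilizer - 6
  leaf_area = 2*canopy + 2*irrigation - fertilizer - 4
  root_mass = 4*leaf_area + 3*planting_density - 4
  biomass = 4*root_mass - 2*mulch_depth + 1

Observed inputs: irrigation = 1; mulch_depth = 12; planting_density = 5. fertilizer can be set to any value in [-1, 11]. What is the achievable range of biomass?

Substituting into the leaf_area equation gives leaf_area = -9*fertilizer - 14.
Substituting into the root_mass equation gives root_mass = -36*fertilizer - 45.
So biomass = -144*fertilizer - 203.
Linear in fertilizer, so extremes are at the endpoints: fertilizer = -1 gives biomass = -59; fertilizer = 11 gives biomass = -1787.

-1787 to -59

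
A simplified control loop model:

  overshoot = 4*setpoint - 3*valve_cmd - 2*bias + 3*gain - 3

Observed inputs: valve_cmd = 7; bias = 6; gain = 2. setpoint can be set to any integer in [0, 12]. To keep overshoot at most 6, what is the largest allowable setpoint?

setpoint = 9

Substituting into the overshoot equation gives overshoot = 4*setpoint - 30.
Require 4*setpoint - 30 ≤ 6, so setpoint ≤ 9.
The largest integer in [0, 12] satisfying this is 9.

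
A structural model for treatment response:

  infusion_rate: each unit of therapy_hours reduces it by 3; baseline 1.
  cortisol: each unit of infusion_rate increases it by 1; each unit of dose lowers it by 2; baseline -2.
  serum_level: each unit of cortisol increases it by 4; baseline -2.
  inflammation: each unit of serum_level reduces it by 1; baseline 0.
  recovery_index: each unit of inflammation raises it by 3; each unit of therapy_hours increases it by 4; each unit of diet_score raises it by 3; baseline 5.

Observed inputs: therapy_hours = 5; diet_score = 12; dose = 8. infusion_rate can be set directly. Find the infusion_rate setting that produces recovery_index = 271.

infusion_rate = 1

Intervening on infusion_rate fixes its value directly, overriding its dependence on therapy_hours.
Substituting into the cortisol equation gives cortisol = infusion_rate - 18.
Substituting into the serum_level equation gives serum_level = 4*infusion_rate - 74.
Substituting into the inflammation equation gives inflammation = -4*infusion_rate + 74.
This gives recovery_index = -12*infusion_rate + 283.
Solve -12*infusion_rate + 283 = 271: infusion_rate = (271 - 283) / -12 = 1.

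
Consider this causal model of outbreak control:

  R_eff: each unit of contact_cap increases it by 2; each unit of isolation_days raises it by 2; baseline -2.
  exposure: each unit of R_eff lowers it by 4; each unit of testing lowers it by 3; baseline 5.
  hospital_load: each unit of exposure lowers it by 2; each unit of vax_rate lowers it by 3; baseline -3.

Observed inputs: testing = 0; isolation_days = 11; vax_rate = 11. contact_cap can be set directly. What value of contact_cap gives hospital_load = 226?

Substituting into the R_eff equation gives R_eff = 2*contact_cap + 20.
Substituting into the exposure equation gives exposure = -8*contact_cap - 75.
Substituting into the hospital_load equation gives hospital_load = 16*contact_cap + 114.
Solve 16*contact_cap + 114 = 226: contact_cap = (226 - 114) / 16 = 7.

contact_cap = 7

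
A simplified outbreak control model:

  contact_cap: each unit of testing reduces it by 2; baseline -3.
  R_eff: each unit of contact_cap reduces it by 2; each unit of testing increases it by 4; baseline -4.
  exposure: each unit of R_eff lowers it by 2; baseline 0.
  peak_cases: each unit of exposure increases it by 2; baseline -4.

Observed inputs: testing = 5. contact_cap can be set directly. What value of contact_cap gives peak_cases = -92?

contact_cap = -3

Intervening on contact_cap fixes its value directly, overriding its dependence on testing.
Substituting into the R_eff equation gives R_eff = -2*contact_cap + 16.
Substituting into the exposure equation gives exposure = 4*contact_cap - 32.
So peak_cases = 8*contact_cap - 68.
Solve 8*contact_cap - 68 = -92: contact_cap = (-92 + 68) / 8 = -3.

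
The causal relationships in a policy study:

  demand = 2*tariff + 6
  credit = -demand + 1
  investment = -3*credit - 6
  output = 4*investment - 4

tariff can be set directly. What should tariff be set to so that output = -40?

Substituting into the credit equation gives credit = -2*tariff - 5.
Substituting into the investment equation gives investment = 6*tariff + 9.
This gives output = 24*tariff + 32.
Solve 24*tariff + 32 = -40: tariff = (-40 - 32) / 24 = -3.

tariff = -3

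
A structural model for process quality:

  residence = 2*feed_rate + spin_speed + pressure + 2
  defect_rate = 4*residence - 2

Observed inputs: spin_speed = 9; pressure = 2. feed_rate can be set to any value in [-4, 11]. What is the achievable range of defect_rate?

18 to 138

Substituting into the residence equation gives residence = 2*feed_rate + 13.
defect_rate becomes 8*feed_rate + 50.
Linear in feed_rate, so extremes are at the endpoints: feed_rate = -4 gives defect_rate = 18; feed_rate = 11 gives defect_rate = 138.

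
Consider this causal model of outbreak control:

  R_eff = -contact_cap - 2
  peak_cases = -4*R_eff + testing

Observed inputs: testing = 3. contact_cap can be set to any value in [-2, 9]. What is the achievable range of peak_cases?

Substituting into the peak_cases equation gives peak_cases = 4*contact_cap + 11.
Linear in contact_cap, so extremes are at the endpoints: contact_cap = -2 gives peak_cases = 3; contact_cap = 9 gives peak_cases = 47.

3 to 47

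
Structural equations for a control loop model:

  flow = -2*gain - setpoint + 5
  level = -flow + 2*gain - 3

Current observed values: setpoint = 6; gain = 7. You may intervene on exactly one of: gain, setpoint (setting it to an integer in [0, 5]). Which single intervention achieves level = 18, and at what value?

set gain = 5

Intervening on gain: with other inputs at their observed values, level = 4*gain - 2. Solving for 18 gives gain = 5, within [0, 5].
Intervening on setpoint: level = setpoint + 20. Reaching 18 requires setpoint = -2, outside [0, 5].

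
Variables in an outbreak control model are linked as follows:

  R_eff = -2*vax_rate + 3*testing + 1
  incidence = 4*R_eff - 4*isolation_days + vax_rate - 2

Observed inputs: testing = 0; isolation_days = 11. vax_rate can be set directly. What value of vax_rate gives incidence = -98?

Substituting into the R_eff equation gives R_eff = -2*vax_rate + 1.
Substituting into the incidence equation gives incidence = -7*vax_rate - 42.
Solve -7*vax_rate - 42 = -98: vax_rate = (-98 + 42) / -7 = 8.

vax_rate = 8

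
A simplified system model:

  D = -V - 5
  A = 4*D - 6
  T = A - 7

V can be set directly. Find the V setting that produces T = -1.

V = -8

Substituting into the A equation gives A = -4*V - 26.
Substituting into the T equation gives T = -4*V - 33.
Solve -4*V - 33 = -1: V = (-1 + 33) / -4 = -8.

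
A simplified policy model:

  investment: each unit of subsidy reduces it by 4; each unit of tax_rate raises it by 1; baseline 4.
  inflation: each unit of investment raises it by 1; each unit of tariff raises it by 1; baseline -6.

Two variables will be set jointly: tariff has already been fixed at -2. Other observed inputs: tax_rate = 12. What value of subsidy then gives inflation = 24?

With tariff held at -2:
Substituting into the investment equation gives investment = -4*subsidy + 16.
Substituting into the inflation equation gives inflation = -4*subsidy + 8.
Solve -4*subsidy + 8 = 24: subsidy = (24 - 8) / -4 = -4.

subsidy = -4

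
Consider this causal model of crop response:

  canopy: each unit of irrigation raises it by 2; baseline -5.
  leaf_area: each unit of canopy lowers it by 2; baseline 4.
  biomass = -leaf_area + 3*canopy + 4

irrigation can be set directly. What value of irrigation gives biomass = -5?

irrigation = 2

Substituting into the leaf_area equation gives leaf_area = -4*irrigation + 14.
This gives biomass = 10*irrigation - 25.
Solve 10*irrigation - 25 = -5: irrigation = (-5 + 25) / 10 = 2.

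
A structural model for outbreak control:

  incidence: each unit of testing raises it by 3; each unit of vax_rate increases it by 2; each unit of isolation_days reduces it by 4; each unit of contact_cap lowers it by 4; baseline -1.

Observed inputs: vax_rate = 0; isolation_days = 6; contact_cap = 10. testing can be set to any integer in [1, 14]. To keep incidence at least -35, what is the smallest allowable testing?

Substituting into the incidence equation gives incidence = 3*testing - 65.
Require 3*testing - 65 ≥ -35, so testing ≥ 10.
The smallest integer in [1, 14] satisfying this is 10.

testing = 10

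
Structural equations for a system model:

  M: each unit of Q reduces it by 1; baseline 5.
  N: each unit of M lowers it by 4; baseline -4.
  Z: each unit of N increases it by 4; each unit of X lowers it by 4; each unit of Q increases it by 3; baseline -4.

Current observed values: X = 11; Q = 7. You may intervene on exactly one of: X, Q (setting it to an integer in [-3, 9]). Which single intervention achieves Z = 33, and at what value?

Intervening on X: with other inputs at their observed values, Z = -4*X + 33. Solving for 33 gives X = 0, within [-3, 9].
Intervening on Q: Z = 19*Q - 144. Reaching 33 requires Q = 177/19, not an integer.

set X = 0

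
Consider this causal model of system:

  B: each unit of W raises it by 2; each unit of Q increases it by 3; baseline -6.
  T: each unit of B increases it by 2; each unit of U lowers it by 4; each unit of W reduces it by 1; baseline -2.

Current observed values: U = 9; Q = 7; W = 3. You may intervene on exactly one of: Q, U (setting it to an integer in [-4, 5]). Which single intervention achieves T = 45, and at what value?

set U = -2

Intervening on Q: T = 6*Q - 41. Reaching 45 requires Q = 43/3, not an integer.
Intervening on U: with other inputs at their observed values, T = -4*U + 37. Solving for 45 gives U = -2, within [-4, 5].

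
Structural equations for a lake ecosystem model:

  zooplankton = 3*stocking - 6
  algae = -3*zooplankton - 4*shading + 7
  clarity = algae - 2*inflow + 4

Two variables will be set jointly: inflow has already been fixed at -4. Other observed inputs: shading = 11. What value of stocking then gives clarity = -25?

With inflow held at -4:
Substituting into the algae equation gives algae = -9*stocking - 19.
Substituting into the clarity equation gives clarity = -9*stocking - 7.
Solve -9*stocking - 7 = -25: stocking = (-25 + 7) / -9 = 2.

stocking = 2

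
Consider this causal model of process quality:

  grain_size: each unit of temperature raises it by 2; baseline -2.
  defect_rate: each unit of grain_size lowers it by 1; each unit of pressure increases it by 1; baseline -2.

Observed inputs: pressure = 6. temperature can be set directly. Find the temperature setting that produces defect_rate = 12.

Substituting into the defect_rate equation gives defect_rate = -2*temperature + 6.
Solve -2*temperature + 6 = 12: temperature = (12 - 6) / -2 = -3.

temperature = -3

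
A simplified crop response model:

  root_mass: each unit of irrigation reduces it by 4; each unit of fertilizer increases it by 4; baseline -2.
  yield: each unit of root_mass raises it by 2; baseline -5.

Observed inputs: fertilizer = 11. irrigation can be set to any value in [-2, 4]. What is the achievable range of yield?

Substituting into the root_mass equation gives root_mass = -4*irrigation + 42.
This gives yield = -8*irrigation + 79.
Linear in irrigation, so extremes are at the endpoints: irrigation = -2 gives yield = 95; irrigation = 4 gives yield = 47.

47 to 95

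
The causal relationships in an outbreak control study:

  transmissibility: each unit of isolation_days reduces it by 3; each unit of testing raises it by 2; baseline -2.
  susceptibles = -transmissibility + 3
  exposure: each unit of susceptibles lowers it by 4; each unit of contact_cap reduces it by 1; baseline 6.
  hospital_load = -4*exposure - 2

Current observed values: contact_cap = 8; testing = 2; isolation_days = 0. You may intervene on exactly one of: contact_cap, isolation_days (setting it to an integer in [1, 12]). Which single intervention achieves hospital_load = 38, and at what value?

Intervening on contact_cap: with other inputs at their observed values, hospital_load = 4*contact_cap - 10. Solving for 38 gives contact_cap = 12, within [1, 12].
Intervening on isolation_days: hospital_load = 48*isolation_days + 22. Reaching 38 requires isolation_days = 1/3, not an integer.

set contact_cap = 12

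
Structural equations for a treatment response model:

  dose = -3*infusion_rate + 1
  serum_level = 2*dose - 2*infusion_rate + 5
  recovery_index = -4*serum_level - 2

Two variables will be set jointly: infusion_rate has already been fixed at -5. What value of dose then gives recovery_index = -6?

With infusion_rate held at -5:
Intervening on dose fixes its value directly, overriding its dependence on infusion_rate.
Substituting into the serum_level equation gives serum_level = 2*dose + 15.
recovery_index becomes -8*dose - 62.
Solve -8*dose - 62 = -6: dose = (-6 + 62) / -8 = -7.

dose = -7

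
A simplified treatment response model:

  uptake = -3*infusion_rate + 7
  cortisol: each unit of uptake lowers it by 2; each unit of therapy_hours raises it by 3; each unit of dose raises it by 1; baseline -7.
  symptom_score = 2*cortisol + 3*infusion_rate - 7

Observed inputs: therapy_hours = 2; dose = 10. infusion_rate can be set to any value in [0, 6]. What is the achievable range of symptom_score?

Substituting into the cortisol equation gives cortisol = 6*infusion_rate - 5.
So symptom_score = 15*infusion_rate - 17.
Linear in infusion_rate, so extremes are at the endpoints: infusion_rate = 0 gives symptom_score = -17; infusion_rate = 6 gives symptom_score = 73.

-17 to 73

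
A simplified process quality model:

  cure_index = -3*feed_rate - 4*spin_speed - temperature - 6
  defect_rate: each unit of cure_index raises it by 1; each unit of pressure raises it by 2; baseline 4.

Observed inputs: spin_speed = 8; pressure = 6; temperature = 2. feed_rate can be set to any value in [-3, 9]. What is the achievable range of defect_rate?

-51 to -15

Substituting into the cure_index equation gives cure_index = -3*feed_rate - 40.
This gives defect_rate = -3*feed_rate - 24.
Linear in feed_rate, so extremes are at the endpoints: feed_rate = -3 gives defect_rate = -15; feed_rate = 9 gives defect_rate = -51.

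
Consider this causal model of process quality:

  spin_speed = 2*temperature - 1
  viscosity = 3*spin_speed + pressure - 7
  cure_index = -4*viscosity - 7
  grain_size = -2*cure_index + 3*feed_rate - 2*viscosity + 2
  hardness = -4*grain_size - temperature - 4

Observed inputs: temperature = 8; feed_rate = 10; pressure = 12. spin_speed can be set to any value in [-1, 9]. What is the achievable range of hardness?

-964 to -244

Intervening on spin_speed fixes its value directly, overriding its dependence on temperature.
Substituting into the viscosity equation gives viscosity = 3*spin_speed + 5.
So cure_index = -12*spin_speed - 27.
So grain_size = 18*spin_speed + 76.
So hardness = -72*spin_speed - 316.
Linear in spin_speed, so extremes are at the endpoints: spin_speed = -1 gives hardness = -244; spin_speed = 9 gives hardness = -964.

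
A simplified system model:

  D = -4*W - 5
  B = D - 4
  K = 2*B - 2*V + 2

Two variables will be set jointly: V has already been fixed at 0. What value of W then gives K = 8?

With V held at 0:
Substituting into the B equation gives B = -4*W - 9.
Substituting into the K equation gives K = -8*W - 16.
Solve -8*W - 16 = 8: W = (8 + 16) / -8 = -3.

W = -3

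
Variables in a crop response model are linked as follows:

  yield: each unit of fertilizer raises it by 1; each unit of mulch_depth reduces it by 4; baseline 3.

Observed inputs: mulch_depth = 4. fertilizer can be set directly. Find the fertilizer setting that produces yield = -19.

fertilizer = -6

Substituting into the yield equation gives yield = fertilizer - 13.
Solve fertilizer - 13 = -19: fertilizer = (-19 + 13) / 1 = -6.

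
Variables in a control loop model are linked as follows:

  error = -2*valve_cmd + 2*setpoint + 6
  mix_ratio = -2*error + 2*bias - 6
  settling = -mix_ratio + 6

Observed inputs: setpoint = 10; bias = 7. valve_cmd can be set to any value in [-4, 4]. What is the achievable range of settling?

Substituting into the error equation gives error = -2*valve_cmd + 26.
This gives mix_ratio = 4*valve_cmd - 44.
Substituting into the settling equation gives settling = -4*valve_cmd + 50.
Linear in valve_cmd, so extremes are at the endpoints: valve_cmd = -4 gives settling = 66; valve_cmd = 4 gives settling = 34.

34 to 66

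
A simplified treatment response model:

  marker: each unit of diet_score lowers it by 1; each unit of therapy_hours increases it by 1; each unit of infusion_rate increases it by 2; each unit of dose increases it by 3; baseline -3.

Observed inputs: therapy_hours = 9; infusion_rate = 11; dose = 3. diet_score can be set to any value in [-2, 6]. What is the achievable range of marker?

Substituting into the marker equation gives marker = -diet_score + 37.
Linear in diet_score, so extremes are at the endpoints: diet_score = -2 gives marker = 39; diet_score = 6 gives marker = 31.

31 to 39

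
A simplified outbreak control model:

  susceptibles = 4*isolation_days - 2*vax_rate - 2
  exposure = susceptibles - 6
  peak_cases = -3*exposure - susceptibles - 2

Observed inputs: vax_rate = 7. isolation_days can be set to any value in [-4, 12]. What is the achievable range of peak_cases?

Substituting into the susceptibles equation gives susceptibles = 4*isolation_days - 16.
Substituting into the exposure equation gives exposure = 4*isolation_days - 22.
Substituting into the peak_cases equation gives peak_cases = -16*isolation_days + 80.
Linear in isolation_days, so extremes are at the endpoints: isolation_days = -4 gives peak_cases = 144; isolation_days = 12 gives peak_cases = -112.

-112 to 144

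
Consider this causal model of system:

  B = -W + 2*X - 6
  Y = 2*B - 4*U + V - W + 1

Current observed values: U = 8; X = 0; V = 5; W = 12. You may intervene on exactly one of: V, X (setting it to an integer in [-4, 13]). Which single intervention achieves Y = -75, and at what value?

set V = 4

Intervening on V: with other inputs at their observed values, Y = V - 79. Solving for -75 gives V = 4, within [-4, 13].
Intervening on X: Y = 4*X - 74. Reaching -75 requires X = -1/4, not an integer.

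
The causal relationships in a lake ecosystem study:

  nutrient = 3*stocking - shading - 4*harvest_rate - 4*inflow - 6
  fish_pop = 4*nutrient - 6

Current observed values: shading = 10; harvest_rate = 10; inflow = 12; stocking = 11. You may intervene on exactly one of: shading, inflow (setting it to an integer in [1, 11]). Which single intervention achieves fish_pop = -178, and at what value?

Intervening on shading: fish_pop = -4*shading - 250. Reaching -178 requires shading = -18, outside [1, 11].
Intervening on inflow: with other inputs at their observed values, fish_pop = -16*inflow - 98. Solving for -178 gives inflow = 5, within [1, 11].

set inflow = 5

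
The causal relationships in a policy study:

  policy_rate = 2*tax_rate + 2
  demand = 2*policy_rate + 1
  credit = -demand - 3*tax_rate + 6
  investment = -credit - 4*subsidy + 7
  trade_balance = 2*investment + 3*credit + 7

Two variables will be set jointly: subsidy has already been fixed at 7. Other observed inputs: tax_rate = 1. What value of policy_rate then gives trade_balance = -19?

With subsidy held at 7:
Intervening on policy_rate fixes its value directly, overriding its dependence on tax_rate.
Substituting into the credit equation gives credit = -2*policy_rate + 2.
This gives investment = 2*policy_rate - 23.
So trade_balance = -2*policy_rate - 33.
Solve -2*policy_rate - 33 = -19: policy_rate = (-19 + 33) / -2 = -7.

policy_rate = -7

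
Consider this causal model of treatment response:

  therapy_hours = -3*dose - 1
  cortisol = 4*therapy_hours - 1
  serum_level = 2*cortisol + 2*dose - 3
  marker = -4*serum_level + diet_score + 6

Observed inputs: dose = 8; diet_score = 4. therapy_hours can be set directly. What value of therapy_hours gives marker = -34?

Intervening on therapy_hours fixes its value directly, overriding its dependence on dose.
Substituting into the serum_level equation gives serum_level = 8*therapy_hours + 11.
So marker = -32*therapy_hours - 34.
Solve -32*therapy_hours - 34 = -34: therapy_hours = (-34 + 34) / -32 = 0.

therapy_hours = 0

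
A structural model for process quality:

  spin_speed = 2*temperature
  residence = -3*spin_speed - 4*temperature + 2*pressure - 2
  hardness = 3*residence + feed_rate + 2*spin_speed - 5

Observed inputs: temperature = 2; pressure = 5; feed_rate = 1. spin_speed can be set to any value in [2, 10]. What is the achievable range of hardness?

Intervening on spin_speed fixes its value directly, overriding its dependence on temperature.
Substituting into the residence equation gives residence = -3*spin_speed.
Substituting into the hardness equation gives hardness = -7*spin_speed - 4.
Linear in spin_speed, so extremes are at the endpoints: spin_speed = 2 gives hardness = -18; spin_speed = 10 gives hardness = -74.

-74 to -18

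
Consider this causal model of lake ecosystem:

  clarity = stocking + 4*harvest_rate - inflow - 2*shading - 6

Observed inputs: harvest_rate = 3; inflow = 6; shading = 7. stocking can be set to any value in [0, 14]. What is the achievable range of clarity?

Substituting into the clarity equation gives clarity = stocking - 14.
Linear in stocking, so extremes are at the endpoints: stocking = 0 gives clarity = -14; stocking = 14 gives clarity = 0.

-14 to 0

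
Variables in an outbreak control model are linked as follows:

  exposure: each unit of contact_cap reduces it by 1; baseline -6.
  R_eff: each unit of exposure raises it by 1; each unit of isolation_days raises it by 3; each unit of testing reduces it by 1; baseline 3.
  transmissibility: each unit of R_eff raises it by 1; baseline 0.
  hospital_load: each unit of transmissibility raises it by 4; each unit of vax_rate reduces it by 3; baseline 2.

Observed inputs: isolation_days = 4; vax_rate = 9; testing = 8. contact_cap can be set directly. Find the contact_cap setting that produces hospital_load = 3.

contact_cap = -6

Substituting into the R_eff equation gives R_eff = -contact_cap + 1.
transmissibility becomes -contact_cap + 1.
Substituting into the hospital_load equation gives hospital_load = -4*contact_cap - 21.
Solve -4*contact_cap - 21 = 3: contact_cap = (3 + 21) / -4 = -6.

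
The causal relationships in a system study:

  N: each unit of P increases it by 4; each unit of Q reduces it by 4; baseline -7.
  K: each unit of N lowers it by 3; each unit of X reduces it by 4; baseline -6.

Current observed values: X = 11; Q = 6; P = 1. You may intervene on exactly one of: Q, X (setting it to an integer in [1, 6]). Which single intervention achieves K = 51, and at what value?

set X = 6

Intervening on Q: K = 12*Q - 41. Reaching 51 requires Q = 23/3, not an integer.
Intervening on X: with other inputs at their observed values, K = -4*X + 75. Solving for 51 gives X = 6, within [1, 6].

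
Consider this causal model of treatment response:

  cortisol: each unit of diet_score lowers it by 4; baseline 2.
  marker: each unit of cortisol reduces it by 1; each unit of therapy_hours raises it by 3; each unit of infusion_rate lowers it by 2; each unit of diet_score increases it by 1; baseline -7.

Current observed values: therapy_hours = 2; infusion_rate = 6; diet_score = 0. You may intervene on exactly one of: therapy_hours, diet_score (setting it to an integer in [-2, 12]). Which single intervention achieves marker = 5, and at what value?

Intervening on therapy_hours: marker = 3*therapy_hours - 21. Reaching 5 requires therapy_hours = 26/3, not an integer.
Intervening on diet_score: with other inputs at their observed values, marker = 5*diet_score - 15. Solving for 5 gives diet_score = 4, within [-2, 12].

set diet_score = 4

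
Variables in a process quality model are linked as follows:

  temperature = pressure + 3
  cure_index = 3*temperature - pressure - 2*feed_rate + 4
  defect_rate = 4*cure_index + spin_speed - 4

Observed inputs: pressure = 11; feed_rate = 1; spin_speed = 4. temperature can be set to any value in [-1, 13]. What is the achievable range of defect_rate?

Intervening on temperature fixes its value directly, overriding its dependence on pressure.
Substituting into the cure_index equation gives cure_index = 3*temperature - 9.
Substituting into the defect_rate equation gives defect_rate = 12*temperature - 36.
Linear in temperature, so extremes are at the endpoints: temperature = -1 gives defect_rate = -48; temperature = 13 gives defect_rate = 120.

-48 to 120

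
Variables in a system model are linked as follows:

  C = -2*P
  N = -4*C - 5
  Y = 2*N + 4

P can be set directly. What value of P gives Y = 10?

P = 1

Substituting into the N equation gives N = 8*P - 5.
Substituting into the Y equation gives Y = 16*P - 6.
Solve 16*P - 6 = 10: P = (10 + 6) / 16 = 1.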